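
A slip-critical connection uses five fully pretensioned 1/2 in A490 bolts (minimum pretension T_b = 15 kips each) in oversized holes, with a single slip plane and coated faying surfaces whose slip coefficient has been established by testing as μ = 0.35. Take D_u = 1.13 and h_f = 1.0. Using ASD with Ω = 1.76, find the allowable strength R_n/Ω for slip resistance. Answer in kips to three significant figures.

16.9 kips

R_n = μ · D_u · h_f · T_b · n_s · n_b = 0.35 × 1.13 × 1.0 × 15 × 1 × 5 = 29.66 kips.
Allowable strength R_n/Ω = 29.66 / 1.76 = 16.9 kips.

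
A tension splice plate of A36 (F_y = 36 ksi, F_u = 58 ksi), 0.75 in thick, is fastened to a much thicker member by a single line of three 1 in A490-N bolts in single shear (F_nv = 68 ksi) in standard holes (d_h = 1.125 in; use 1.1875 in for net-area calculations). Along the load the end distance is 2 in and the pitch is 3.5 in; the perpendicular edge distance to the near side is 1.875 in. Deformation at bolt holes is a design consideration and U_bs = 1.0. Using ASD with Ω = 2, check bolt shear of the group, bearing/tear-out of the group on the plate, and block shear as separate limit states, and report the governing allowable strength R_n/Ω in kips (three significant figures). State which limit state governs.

Bolt shear: A_b = π·1²/4 = 0.7854 in²; R_n = 68 × 0.7854 × 3 × 1 = 160.2 kips → 160.2 / 2 = 80.1 kips.
Bearing: edge l_c = 1.438, r_n = 75.04 kips; interior l_c = 2.375, r_n = 104.4 kips; R_n = 75.04 + 2·104.4 = 283.8 kips → 142 kips.
Block shear: A_gv = 6.75, A_nv = 4.523, A_nt = 0.9609 in²; R_n = min(0.6F_uA_nv, 0.6F_yA_gv) + U_bs·F_u·A_nt = 201.5 kips → 101 kips.
Bolt shear governs: 80.1 kips.

80.1 kips (bolt shear governs)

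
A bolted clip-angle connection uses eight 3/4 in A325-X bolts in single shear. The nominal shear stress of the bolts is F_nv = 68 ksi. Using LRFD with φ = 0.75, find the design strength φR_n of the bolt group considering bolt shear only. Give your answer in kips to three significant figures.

180 kips

A_b = π × 0.75² / 4 = 0.4418 in².
R_n = F_nv · A_b · n · n_s = 68 × 0.4418 × 8 × 1 = 240.3 kips.
Design strength φR_n = 0.75 × 240.3 = 180 kips.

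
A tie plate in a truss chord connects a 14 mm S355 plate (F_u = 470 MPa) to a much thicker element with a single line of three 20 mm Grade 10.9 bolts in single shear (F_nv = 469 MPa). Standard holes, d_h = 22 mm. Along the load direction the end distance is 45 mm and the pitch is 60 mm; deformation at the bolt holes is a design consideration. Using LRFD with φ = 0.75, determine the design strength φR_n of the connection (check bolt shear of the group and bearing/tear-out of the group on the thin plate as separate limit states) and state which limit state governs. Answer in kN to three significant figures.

Bolt shear: A_b = π·20²/4 = 314.2 mm²; R_n = 469 × 314.2 × 3 × 1 / 1000 = 442 kN → 0.75 × 442 = 332 kN.
Bearing (1.2 l_c t F_u ≤ 2.4 d t F_u): upper limit = 2.4·20·14·470 / 1000 = 315.8 kN.
  Edge l_c = 45 − 22/2 = 34 → r_n = 268.5 kN; interior l_c = 60 − 22 = 38 → r_n = 300 kN.
  R_n,bearing = 1·268.5 + 2·300 = 868.6 kN → 0.75 × 868.6 = 651 kN.
Bolt shear governs: 332 kN.

332 kN (bolt shear governs)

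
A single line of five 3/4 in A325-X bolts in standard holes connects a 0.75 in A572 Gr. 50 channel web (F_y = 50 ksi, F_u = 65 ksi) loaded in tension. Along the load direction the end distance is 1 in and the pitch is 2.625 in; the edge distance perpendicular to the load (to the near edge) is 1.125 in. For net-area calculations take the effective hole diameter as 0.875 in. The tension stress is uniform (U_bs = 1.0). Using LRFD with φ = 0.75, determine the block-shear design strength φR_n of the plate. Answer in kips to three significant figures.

191 kips

Shear plane L_v = 1 + 4·2.625 = 11.5 in; A_gv = 11.5 × 0.75 = 8.625 in².
A_nv = (11.5 − 4.5·0.875) × 0.75 = 5.672 in².
A_nt = (1.125 − 0.5·0.875) × 0.75 = 0.5156 in².
0.6 F_u A_nv = 221.2 kips; 0.6 F_y A_gv = 258.8 kips → shear rupture governs the shear term.
R_n = 221.2 + 1.0 × 65 × 0.5156 = 254.7 kips.
Design strength φR_n = 0.75 × 254.7 = 191 kips.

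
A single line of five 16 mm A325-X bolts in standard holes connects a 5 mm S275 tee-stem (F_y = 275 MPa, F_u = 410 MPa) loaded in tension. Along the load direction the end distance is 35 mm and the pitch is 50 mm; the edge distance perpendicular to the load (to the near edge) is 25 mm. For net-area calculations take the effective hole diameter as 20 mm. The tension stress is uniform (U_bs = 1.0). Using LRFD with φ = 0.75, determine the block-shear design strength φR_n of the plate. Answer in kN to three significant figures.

157 kN

Shear plane L_v = 35 + 4·50 = 235 mm; A_gv = 235 × 5 = 1175 mm².
A_nv = (235 − 4.5·20) × 5 = 725 mm².
A_nt = (25 − 0.5·20) × 5 = 75 mm².
0.6 F_u A_nv = 178.3 kN; 0.6 F_y A_gv = 193.9 kN → shear rupture governs the shear term.
R_n = 178.3 + 1.0 × 410 × 75 / 1000 = 209.1 kN.
Design strength φR_n = 0.75 × 209.1 = 157 kN.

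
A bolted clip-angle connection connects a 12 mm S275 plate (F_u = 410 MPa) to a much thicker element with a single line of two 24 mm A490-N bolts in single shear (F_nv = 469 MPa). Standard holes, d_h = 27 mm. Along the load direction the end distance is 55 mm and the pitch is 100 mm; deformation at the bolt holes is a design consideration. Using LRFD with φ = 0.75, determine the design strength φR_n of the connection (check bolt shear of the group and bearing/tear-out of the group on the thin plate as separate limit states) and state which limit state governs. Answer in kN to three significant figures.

318 kN (bolt shear governs)

Bolt shear: A_b = π·24²/4 = 452.4 mm²; R_n = 469 × 452.4 × 2 × 1 / 1000 = 424.3 kN → 0.75 × 424.3 = 318 kN.
Bearing (1.2 l_c t F_u ≤ 2.4 d t F_u): upper limit = 2.4·24·12·410 / 1000 = 283.4 kN.
  Edge l_c = 55 − 27/2 = 41.5 → r_n = 245 kN; interior l_c = 100 − 27 = 73 → r_n = 283.4 kN.
  R_n,bearing = 1·245 + 1·283.4 = 528.4 kN → 0.75 × 528.4 = 396 kN.
Bolt shear governs: 318 kN.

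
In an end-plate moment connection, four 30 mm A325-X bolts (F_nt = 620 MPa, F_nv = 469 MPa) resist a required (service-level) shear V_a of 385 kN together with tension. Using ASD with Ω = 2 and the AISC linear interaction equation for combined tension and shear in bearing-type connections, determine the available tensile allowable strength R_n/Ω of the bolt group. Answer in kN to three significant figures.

631 kN

A_b = π·30²/4 = 706.9 mm²; f_rv = 385 × 1000 / (4 × 706.9) = 136.2 MPa.
F'_nt = 1.3 F_nt − (Ω F_nt / F_nv) f_rv = 1.3·620 − (2·620/469)·136.2 = 446 MPa, capped at F_nt → F'_nt = 446 MPa.
R_n = F'_nt · A_b · n = 446 × 706.9 × 4 / 1000 = 1261 kN.
Allowable strength R_n/Ω = 1261 / 2 = 631 kN.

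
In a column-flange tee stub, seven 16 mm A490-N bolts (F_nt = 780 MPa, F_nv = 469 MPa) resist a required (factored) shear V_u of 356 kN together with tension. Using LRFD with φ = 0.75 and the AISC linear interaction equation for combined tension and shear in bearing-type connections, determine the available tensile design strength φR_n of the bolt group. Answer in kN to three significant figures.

A_b = π·16²/4 = 201.1 mm²; f_rv = 356 × 1000 / (7 × 201.1) = 252.9 MPa.
F'_nt = 1.3 F_nt − (F_nt / φF_nv) f_rv = 1.3·780 − (780/(0.75·469))·252.9 = 453.1 MPa, capped at F_nt → F'_nt = 453.1 MPa.
R_n = F'_nt · A_b · n = 453.1 × 201.1 × 7 / 1000 = 637.7 kN.
Design strength φR_n = 0.75 × 637.7 = 478 kN.

478 kN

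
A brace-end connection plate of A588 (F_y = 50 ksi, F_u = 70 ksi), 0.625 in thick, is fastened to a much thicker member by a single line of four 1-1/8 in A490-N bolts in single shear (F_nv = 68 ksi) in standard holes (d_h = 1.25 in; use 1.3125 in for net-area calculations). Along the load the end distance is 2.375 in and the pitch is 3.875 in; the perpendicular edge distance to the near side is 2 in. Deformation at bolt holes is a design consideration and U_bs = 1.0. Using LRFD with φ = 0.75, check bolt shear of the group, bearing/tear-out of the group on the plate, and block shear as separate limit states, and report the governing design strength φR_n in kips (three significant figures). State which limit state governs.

203 kips (bolt shear governs)

Bolt shear: A_b = π·1.125²/4 = 0.994 in²; R_n = 68 × 0.994 × 4 × 1 = 270.4 kips → 0.75 × 270.4 = 203 kips.
Bearing: edge l_c = 1.75, r_n = 91.88 kips; interior l_c = 2.625, r_n = 118.1 kips; R_n = 91.88 + 3·118.1 = 446.2 kips → 335 kips.
Block shear: A_gv = 8.75, A_nv = 5.879, A_nt = 0.8398 in²; R_n = min(0.6F_uA_nv, 0.6F_yA_gv) + U_bs·F_u·A_nt = 305.7 kips → 229 kips.
Bolt shear governs: 203 kips.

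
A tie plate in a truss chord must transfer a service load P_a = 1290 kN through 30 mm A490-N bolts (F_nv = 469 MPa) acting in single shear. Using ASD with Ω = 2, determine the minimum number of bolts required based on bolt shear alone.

A_b = π·30²/4 = 706.9 mm².
Per-bolt allowable strength R_n/Ω = 469 × 706.9 × 1 / 1000 / 2 = 165.8 kN.
n ≥ 1290 / 165.8 = 7.782 → use 8 bolts.

8 bolts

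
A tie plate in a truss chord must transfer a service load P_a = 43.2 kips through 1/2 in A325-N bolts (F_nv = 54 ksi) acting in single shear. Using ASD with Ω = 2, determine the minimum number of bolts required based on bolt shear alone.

9 bolts

A_b = π·0.5²/4 = 0.1963 in².
Per-bolt allowable strength R_n/Ω = 54 × 0.1963 × 1 / 2 = 5.301 kips.
n ≥ 43.2 / 5.301 = 8.149 → use 9 bolts.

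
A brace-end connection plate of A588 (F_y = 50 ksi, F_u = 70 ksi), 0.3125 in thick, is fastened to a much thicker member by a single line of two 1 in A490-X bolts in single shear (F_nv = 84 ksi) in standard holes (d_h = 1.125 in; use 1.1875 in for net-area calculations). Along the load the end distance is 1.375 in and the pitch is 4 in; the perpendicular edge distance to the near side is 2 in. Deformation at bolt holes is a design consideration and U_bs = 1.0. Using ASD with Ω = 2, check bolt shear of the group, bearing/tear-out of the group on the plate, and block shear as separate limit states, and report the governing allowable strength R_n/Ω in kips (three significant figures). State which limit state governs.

36.9 kips (bearing governs)

Bolt shear: A_b = π·1²/4 = 0.7854 in²; R_n = 84 × 0.7854 × 2 × 1 = 131.9 kips → 131.9 / 2 = 66 kips.
Bearing: edge l_c = 0.8125, r_n = 21.33 kips; interior l_c = 2.875, r_n = 52.5 kips; R_n = 21.33 + 1·52.5 = 73.83 kips → 36.9 kips.
Block shear: A_gv = 1.68, A_nv = 1.123, A_nt = 0.4395 in²; R_n = min(0.6F_uA_nv, 0.6F_yA_gv) + U_bs·F_u·A_nt = 77.93 kips → 39 kips.
Bearing governs: 36.9 kips.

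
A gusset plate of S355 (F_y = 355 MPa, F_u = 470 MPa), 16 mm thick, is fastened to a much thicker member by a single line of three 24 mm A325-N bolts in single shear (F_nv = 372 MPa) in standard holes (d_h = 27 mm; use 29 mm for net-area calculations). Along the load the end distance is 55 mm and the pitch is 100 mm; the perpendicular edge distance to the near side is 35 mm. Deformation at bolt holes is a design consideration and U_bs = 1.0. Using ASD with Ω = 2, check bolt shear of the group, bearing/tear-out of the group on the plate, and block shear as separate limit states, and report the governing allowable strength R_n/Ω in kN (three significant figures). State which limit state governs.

Bolt shear: A_b = π·24²/4 = 452.4 mm²; R_n = 372 × 452.4 × 3 × 1 / 1000 = 504.9 kN → 504.9 / 2 = 252 kN.
Bearing: edge l_c = 41.5, r_n = 374.5 kN; interior l_c = 73, r_n = 433.2 kN; R_n = 374.5 + 2·433.2 = 1241 kN → 620 kN.
Block shear: A_gv = 4080, A_nv = 2920, A_nt = 328 mm²; R_n = min(0.6F_uA_nv, 0.6F_yA_gv) + U_bs·F_u·A_nt = 977.6 kN → 489 kN.
Bolt shear governs: 252 kN.

252 kN (bolt shear governs)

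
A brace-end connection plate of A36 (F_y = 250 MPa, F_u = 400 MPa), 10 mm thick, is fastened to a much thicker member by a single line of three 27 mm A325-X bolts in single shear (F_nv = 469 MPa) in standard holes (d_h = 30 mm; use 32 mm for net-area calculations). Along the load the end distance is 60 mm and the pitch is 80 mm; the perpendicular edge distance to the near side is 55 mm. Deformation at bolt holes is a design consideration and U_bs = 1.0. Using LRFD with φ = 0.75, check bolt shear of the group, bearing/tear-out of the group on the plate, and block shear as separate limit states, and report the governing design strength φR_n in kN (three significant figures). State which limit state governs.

Bolt shear: A_b = π·27²/4 = 572.6 mm²; R_n = 469 × 572.6 × 3 × 1 / 1000 = 805.6 kN → 0.75 × 805.6 = 604 kN.
Bearing: edge l_c = 45, r_n = 216 kN; interior l_c = 50, r_n = 240 kN; R_n = 216 + 2·240 = 696 kN → 522 kN.
Block shear: A_gv = 2200, A_nv = 1400, A_nt = 390 mm²; R_n = min(0.6F_uA_nv, 0.6F_yA_gv) + U_bs·F_u·A_nt = 486 kN → 364 kN.
Block shear governs: 364 kN.

364 kN (block shear governs)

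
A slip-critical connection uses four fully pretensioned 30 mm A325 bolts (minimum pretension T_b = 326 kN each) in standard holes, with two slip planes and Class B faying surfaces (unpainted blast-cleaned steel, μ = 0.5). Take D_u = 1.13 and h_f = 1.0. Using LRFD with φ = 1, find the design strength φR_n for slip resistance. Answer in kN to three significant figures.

1470 kN

R_n = μ · D_u · h_f · T_b · n_s · n_b = 0.5 × 1.13 × 1.0 × 326 × 2 × 4 = 1474 kN.
Design strength φR_n = 1 × 1474 = 1470 kN.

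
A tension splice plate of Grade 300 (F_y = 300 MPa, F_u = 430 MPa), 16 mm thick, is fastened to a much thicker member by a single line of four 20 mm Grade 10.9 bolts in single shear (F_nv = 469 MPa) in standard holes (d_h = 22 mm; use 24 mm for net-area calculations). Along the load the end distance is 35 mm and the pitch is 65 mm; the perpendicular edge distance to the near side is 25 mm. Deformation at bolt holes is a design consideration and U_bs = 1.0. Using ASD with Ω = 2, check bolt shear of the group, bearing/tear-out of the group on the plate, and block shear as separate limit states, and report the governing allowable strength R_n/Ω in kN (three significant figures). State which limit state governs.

Bolt shear: A_b = π·20²/4 = 314.2 mm²; R_n = 469 × 314.2 × 4 × 1 / 1000 = 589.4 kN → 589.4 / 2 = 295 kN.
Bearing: edge l_c = 24, r_n = 198.1 kN; interior l_c = 43, r_n = 330.2 kN; R_n = 198.1 + 3·330.2 = 1189 kN → 594 kN.
Block shear: A_gv = 3680, A_nv = 2336, A_nt = 208 mm²; R_n = min(0.6F_uA_nv, 0.6F_yA_gv) + U_bs·F_u·A_nt = 692.1 kN → 346 kN.
Bolt shear governs: 295 kN.

295 kN (bolt shear governs)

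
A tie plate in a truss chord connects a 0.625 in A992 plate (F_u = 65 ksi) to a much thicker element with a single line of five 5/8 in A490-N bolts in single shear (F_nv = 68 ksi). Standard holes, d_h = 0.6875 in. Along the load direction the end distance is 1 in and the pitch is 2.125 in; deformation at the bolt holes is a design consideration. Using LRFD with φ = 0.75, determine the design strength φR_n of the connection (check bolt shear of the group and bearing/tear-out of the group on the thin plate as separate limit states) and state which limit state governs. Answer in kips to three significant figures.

78.2 kips (bolt shear governs)

Bolt shear: A_b = π·0.625²/4 = 0.3068 in²; R_n = 68 × 0.3068 × 5 × 1 = 104.3 kips → 0.75 × 104.3 = 78.2 kips.
Bearing (1.2 l_c t F_u ≤ 2.4 d t F_u): upper limit = 2.4·0.625·0.625·65 = 60.94 kips.
  Edge l_c = 1 − 0.6875/2 = 0.6562 → r_n = 31.99 kips; interior l_c = 2.125 − 0.6875 = 1.438 → r_n = 60.94 kips.
  R_n,bearing = 1·31.99 + 4·60.94 = 275.7 kips → 0.75 × 275.7 = 207 kips.
Bolt shear governs: 78.2 kips.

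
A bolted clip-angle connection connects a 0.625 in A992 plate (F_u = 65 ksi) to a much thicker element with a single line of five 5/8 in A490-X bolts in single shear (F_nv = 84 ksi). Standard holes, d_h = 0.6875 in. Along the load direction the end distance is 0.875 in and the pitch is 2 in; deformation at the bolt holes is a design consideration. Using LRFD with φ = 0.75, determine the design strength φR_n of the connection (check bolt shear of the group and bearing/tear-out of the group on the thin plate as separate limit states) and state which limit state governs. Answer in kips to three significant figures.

96.6 kips (bolt shear governs)

Bolt shear: A_b = π·0.625²/4 = 0.3068 in²; R_n = 84 × 0.3068 × 5 × 1 = 128.9 kips → 0.75 × 128.9 = 96.6 kips.
Bearing (1.2 l_c t F_u ≤ 2.4 d t F_u): upper limit = 2.4·0.625·0.625·65 = 60.94 kips.
  Edge l_c = 0.875 − 0.6875/2 = 0.5312 → r_n = 25.9 kips; interior l_c = 2 − 0.6875 = 1.312 → r_n = 60.94 kips.
  R_n,bearing = 1·25.9 + 4·60.94 = 269.6 kips → 0.75 × 269.6 = 202 kips.
Bolt shear governs: 96.6 kips.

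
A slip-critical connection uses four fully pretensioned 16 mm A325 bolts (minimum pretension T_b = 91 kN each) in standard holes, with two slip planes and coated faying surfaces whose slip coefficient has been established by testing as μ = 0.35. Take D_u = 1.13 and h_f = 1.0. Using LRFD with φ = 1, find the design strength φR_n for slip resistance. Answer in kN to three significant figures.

R_n = μ · D_u · h_f · T_b · n_s · n_b = 0.35 × 1.13 × 1.0 × 91 × 2 × 4 = 287.9 kN.
Design strength φR_n = 1 × 287.9 = 288 kN.

288 kN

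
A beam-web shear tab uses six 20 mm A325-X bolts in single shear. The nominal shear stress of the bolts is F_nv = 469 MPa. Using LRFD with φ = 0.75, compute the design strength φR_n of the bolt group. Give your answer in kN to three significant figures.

A_b = π × 20² / 4 = 314.2 mm².
R_n = F_nv · A_b · n · n_s = 469 × 314.2 × 6 × 1 / 1000 = 884 kN.
Design strength φR_n = 0.75 × 884 = 663 kN.

663 kN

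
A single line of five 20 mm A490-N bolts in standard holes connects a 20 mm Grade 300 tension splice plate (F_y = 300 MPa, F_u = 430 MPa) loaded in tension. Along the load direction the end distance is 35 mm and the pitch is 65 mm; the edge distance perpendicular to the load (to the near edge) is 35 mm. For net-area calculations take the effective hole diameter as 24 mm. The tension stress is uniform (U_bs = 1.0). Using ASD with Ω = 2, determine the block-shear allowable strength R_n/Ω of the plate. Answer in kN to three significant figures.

581 kN

Shear plane L_v = 35 + 4·65 = 295 mm; A_gv = 295 × 20 = 5900 mm².
A_nv = (295 − 4.5·24) × 20 = 3740 mm².
A_nt = (35 − 0.5·24) × 20 = 460 mm².
0.6 F_u A_nv = 964.9 kN; 0.6 F_y A_gv = 1062 kN → shear rupture governs the shear term.
R_n = 964.9 + 1.0 × 430 × 460 / 1000 = 1163 kN.
Allowable strength R_n/Ω = 1163 / 2 = 581 kN.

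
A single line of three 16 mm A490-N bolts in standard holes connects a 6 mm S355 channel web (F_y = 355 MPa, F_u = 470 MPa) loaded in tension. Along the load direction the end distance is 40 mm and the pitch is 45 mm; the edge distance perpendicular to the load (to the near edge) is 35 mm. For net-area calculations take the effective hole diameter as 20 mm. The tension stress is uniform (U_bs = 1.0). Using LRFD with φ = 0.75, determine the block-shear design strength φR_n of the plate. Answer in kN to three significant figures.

Shear plane L_v = 40 + 2·45 = 130 mm; A_gv = 130 × 6 = 780 mm².
A_nv = (130 − 2.5·20) × 6 = 480 mm².
A_nt = (35 − 0.5·20) × 6 = 150 mm².
0.6 F_u A_nv = 135.4 kN; 0.6 F_y A_gv = 166.1 kN → shear rupture governs the shear term.
R_n = 135.4 + 1.0 × 470 × 150 / 1000 = 205.9 kN.
Design strength φR_n = 0.75 × 205.9 = 154 kN.

154 kN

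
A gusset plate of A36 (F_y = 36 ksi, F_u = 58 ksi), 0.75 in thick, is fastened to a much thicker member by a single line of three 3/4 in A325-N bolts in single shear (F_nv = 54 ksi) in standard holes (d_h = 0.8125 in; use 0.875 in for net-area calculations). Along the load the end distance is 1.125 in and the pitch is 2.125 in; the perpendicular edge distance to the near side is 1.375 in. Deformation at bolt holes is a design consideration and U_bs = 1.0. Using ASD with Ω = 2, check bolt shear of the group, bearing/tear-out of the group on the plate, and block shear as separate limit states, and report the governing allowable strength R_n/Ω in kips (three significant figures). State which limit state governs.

35.8 kips (bolt shear governs)

Bolt shear: A_b = π·0.75²/4 = 0.4418 in²; R_n = 54 × 0.4418 × 3 × 1 = 71.57 kips → 71.57 / 2 = 35.8 kips.
Bearing: edge l_c = 0.7188, r_n = 37.52 kips; interior l_c = 1.312, r_n = 68.51 kips; R_n = 37.52 + 2·68.51 = 174.5 kips → 87.3 kips.
Block shear: A_gv = 4.031, A_nv = 2.391, A_nt = 0.7031 in²; R_n = min(0.6F_uA_nv, 0.6F_yA_gv) + U_bs·F_u·A_nt = 124 kips → 62 kips.
Bolt shear governs: 35.8 kips.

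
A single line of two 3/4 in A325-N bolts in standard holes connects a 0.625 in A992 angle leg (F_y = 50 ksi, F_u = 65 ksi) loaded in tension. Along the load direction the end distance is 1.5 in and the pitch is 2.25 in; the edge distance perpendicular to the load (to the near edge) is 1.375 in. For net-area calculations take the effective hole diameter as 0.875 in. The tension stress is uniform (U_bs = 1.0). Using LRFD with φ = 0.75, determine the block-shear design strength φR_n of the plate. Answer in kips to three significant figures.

Shear plane L_v = 1.5 + 1·2.25 = 3.75 in; A_gv = 3.75 × 0.625 = 2.344 in².
A_nv = (3.75 − 1.5·0.875) × 0.625 = 1.523 in².
A_nt = (1.375 − 0.5·0.875) × 0.625 = 0.5859 in².
0.6 F_u A_nv = 59.41 kips; 0.6 F_y A_gv = 70.31 kips → shear rupture governs the shear term.
R_n = 59.41 + 1.0 × 65 × 0.5859 = 97.5 kips.
Design strength φR_n = 0.75 × 97.5 = 73.1 kips.

73.1 kips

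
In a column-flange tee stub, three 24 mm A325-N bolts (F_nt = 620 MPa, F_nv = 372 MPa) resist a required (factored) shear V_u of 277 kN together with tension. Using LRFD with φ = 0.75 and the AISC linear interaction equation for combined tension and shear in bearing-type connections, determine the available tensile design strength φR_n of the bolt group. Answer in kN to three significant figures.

359 kN

A_b = π·24²/4 = 452.4 mm²; f_rv = 277 × 1000 / (3 × 452.4) = 204.1 MPa.
F'_nt = 1.3 F_nt − (F_nt / φF_nv) f_rv = 1.3·620 − (620/(0.75·372))·204.1 = 352.4 MPa, capped at F_nt → F'_nt = 352.4 MPa.
R_n = F'_nt · A_b · n = 352.4 × 452.4 × 3 / 1000 = 478.3 kN.
Design strength φR_n = 0.75 × 478.3 = 359 kN.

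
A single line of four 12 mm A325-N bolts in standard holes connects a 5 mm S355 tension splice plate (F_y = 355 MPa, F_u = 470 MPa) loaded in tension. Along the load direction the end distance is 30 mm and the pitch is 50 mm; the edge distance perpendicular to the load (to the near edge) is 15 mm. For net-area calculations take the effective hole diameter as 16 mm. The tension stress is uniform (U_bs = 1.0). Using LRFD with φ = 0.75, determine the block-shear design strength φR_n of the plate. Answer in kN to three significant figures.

143 kN

Shear plane L_v = 30 + 3·50 = 180 mm; A_gv = 180 × 5 = 900 mm².
A_nv = (180 − 3.5·16) × 5 = 620 mm².
A_nt = (15 − 0.5·16) × 5 = 35 mm².
0.6 F_u A_nv = 174.8 kN; 0.6 F_y A_gv = 191.7 kN → shear rupture governs the shear term.
R_n = 174.8 + 1.0 × 470 × 35 / 1000 = 191.3 kN.
Design strength φR_n = 0.75 × 191.3 = 143 kN.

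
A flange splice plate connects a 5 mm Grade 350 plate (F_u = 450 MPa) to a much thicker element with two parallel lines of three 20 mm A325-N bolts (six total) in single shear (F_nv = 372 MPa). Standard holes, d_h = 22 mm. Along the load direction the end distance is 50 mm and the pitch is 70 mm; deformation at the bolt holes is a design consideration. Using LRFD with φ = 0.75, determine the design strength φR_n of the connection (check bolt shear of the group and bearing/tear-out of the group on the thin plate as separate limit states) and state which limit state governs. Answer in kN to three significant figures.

Bolt shear: A_b = π·20²/4 = 314.2 mm²; R_n = 372 × 314.2 × 6 × 1 / 1000 = 701.2 kN → 0.75 × 701.2 = 526 kN.
Bearing (1.2 l_c t F_u ≤ 2.4 d t F_u): upper limit = 2.4·20·5·450 / 1000 = 108 kN.
  Edge l_c = 50 − 22/2 = 39 → r_n = 105.3 kN; interior l_c = 70 − 22 = 48 → r_n = 108 kN.
  R_n,bearing = 2·105.3 + 4·108 = 642.6 kN → 0.75 × 642.6 = 482 kN.
Bearing governs: 482 kN.

482 kN (bearing governs)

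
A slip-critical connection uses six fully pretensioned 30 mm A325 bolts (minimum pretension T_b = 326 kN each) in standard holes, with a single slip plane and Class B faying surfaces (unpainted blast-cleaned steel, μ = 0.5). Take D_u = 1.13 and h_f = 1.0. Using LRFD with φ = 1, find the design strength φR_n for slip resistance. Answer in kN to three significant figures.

1110 kN

R_n = μ · D_u · h_f · T_b · n_s · n_b = 0.5 × 1.13 × 1.0 × 326 × 1 × 6 = 1105 kN.
Design strength φR_n = 1 × 1105 = 1110 kN.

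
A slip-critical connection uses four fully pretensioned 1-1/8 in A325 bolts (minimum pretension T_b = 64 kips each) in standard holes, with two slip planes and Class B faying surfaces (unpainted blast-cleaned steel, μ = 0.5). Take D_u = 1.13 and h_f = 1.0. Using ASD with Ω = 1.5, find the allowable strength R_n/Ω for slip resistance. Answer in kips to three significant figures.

193 kips

R_n = μ · D_u · h_f · T_b · n_s · n_b = 0.5 × 1.13 × 1.0 × 64 × 2 × 4 = 289.3 kips.
Allowable strength R_n/Ω = 289.3 / 1.5 = 193 kips.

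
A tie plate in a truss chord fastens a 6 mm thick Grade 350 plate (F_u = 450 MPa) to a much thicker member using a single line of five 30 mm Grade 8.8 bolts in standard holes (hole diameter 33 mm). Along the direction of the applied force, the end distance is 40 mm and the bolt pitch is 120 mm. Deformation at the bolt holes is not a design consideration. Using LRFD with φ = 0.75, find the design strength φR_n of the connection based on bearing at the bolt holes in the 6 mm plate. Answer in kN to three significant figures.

800 kN

Per bolt r_n = 1.5 l_c t F_u ≤ 3.0 d t F_u; upper limit = 3.0 × 30 × 6 × 450 / 1000 = 243 kN.
Edge bolt: l_c = 40 − 33/2 = 23.5 mm → 1.5 × 23.5 × 6 × 450 / 1000 = 95.17 → r_n = 95.17 kN.
Interior bolts: l_c = 120 − 33 = 87 mm → 1.5 × 87 × 6 × 450 / 1000 = 352.4 → r_n = 243 kN.
R_n = 1 × 95.17 + 4 × 243 = 1067 kN.
Design strength φR_n = 0.75 × 1067 = 800 kN.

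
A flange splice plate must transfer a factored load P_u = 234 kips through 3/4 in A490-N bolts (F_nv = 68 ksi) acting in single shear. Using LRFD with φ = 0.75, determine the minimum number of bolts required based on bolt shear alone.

11 bolts

A_b = π·0.75²/4 = 0.4418 in².
Per-bolt design strength φR_n = 0.75 × 68 × 0.4418 × 1 = 22.53 kips.
n ≥ 234 / 22.53 = 10.39 → use 11 bolts.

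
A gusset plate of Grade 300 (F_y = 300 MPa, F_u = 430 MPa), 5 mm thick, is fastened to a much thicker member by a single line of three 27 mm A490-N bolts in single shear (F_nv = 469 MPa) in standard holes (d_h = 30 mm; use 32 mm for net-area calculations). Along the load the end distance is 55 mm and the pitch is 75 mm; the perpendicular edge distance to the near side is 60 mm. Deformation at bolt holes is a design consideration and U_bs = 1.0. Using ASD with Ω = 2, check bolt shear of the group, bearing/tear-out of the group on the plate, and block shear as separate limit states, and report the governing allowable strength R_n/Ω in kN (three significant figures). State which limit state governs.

128 kN (block shear governs)

Bolt shear: A_b = π·27²/4 = 572.6 mm²; R_n = 469 × 572.6 × 3 × 1 / 1000 = 805.6 kN → 805.6 / 2 = 403 kN.
Bearing: edge l_c = 40, r_n = 103.2 kN; interior l_c = 45, r_n = 116.1 kN; R_n = 103.2 + 2·116.1 = 335.4 kN → 168 kN.
Block shear: A_gv = 1025, A_nv = 625, A_nt = 220 mm²; R_n = min(0.6F_uA_nv, 0.6F_yA_gv) + U_bs·F_u·A_nt = 255.8 kN → 128 kN.
Block shear governs: 128 kN.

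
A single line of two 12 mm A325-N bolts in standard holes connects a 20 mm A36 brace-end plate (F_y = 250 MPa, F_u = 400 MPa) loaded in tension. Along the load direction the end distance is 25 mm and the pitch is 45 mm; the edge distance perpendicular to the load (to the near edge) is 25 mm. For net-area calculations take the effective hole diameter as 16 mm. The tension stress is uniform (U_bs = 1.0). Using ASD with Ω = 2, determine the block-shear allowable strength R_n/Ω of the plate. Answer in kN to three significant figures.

173 kN

Shear plane L_v = 25 + 1·45 = 70 mm; A_gv = 70 × 20 = 1400 mm².
A_nv = (70 − 1.5·16) × 20 = 920 mm².
A_nt = (25 − 0.5·16) × 20 = 340 mm².
0.6 F_u A_nv = 220.8 kN; 0.6 F_y A_gv = 210 kN → shear yielding governs the shear term.
R_n = 210 + 1.0 × 400 × 340 / 1000 = 346 kN.
Allowable strength R_n/Ω = 346 / 2 = 173 kN.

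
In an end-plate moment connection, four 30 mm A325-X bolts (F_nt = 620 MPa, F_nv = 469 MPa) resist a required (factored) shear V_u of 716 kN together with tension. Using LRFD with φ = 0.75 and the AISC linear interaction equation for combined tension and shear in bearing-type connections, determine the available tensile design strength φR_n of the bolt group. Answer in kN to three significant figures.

A_b = π·30²/4 = 706.9 mm²; f_rv = 716 × 1000 / (4 × 706.9) = 253.2 MPa.
F'_nt = 1.3 F_nt − (F_nt / φF_nv) f_rv = 1.3·620 − (620/(0.75·469))·253.2 = 359.6 MPa, capped at F_nt → F'_nt = 359.6 MPa.
R_n = F'_nt · A_b · n = 359.6 × 706.9 × 4 / 1000 = 1017 kN.
Design strength φR_n = 0.75 × 1017 = 763 kN.

763 kN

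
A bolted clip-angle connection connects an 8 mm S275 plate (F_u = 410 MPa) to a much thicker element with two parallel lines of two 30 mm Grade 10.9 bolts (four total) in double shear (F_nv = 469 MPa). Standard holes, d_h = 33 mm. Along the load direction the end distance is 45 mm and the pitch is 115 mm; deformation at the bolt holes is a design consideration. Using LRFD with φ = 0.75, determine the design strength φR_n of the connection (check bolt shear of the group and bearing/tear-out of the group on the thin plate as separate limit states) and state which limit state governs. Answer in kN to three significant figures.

523 kN (bearing governs)

Bolt shear: A_b = π·30²/4 = 706.9 mm²; R_n = 469 × 706.9 × 4 × 2 / 1000 = 2652 kN → 0.75 × 2652 = 1990 kN.
Bearing (1.2 l_c t F_u ≤ 2.4 d t F_u): upper limit = 2.4·30·8·410 / 1000 = 236.2 kN.
  Edge l_c = 45 − 33/2 = 28.5 → r_n = 112.2 kN; interior l_c = 115 − 33 = 82 → r_n = 236.2 kN.
  R_n,bearing = 2·112.2 + 2·236.2 = 696.7 kN → 0.75 × 696.7 = 523 kN.
Bearing governs: 523 kN.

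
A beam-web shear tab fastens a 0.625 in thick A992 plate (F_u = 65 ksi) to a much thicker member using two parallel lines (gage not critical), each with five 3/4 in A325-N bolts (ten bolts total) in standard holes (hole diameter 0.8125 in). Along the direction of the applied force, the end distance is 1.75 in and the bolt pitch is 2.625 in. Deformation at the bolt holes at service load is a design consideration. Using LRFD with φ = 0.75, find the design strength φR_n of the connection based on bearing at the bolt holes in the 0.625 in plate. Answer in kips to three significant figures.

Per bolt r_n = 1.2 l_c t F_u ≤ 2.4 d t F_u; upper limit = 2.4 × 0.75 × 0.625 × 65 = 73.12 kips.
Edge bolt: l_c = 1.75 − 0.8125/2 = 1.344 in → 1.2 × 1.344 × 0.625 × 65 = 65.51 → r_n = 65.51 kips.
Interior bolts: l_c = 2.625 − 0.8125 = 1.812 in → 1.2 × 1.812 × 0.625 × 65 = 88.36 → r_n = 73.12 kips.
R_n = 2 × 65.51 + 8 × 73.12 = 716 kips.
Design strength φR_n = 0.75 × 716 = 537 kips.

537 kips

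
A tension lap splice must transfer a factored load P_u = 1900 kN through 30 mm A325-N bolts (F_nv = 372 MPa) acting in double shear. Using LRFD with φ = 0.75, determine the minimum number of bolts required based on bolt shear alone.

5 bolts

A_b = π·30²/4 = 706.9 mm².
Per-bolt design strength φR_n = 0.75 × 372 × 706.9 × 2 / 1000 = 394.4 kN.
n ≥ 1900 / 394.4 = 4.817 → use 5 bolts.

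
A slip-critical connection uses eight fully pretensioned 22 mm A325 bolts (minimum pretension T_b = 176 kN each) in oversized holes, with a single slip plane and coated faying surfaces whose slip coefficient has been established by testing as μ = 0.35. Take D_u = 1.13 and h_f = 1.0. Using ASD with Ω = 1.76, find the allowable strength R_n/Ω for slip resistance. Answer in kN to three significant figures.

R_n = μ · D_u · h_f · T_b · n_s · n_b = 0.35 × 1.13 × 1.0 × 176 × 1 × 8 = 556.9 kN.
Allowable strength R_n/Ω = 556.9 / 1.76 = 316 kN.

316 kN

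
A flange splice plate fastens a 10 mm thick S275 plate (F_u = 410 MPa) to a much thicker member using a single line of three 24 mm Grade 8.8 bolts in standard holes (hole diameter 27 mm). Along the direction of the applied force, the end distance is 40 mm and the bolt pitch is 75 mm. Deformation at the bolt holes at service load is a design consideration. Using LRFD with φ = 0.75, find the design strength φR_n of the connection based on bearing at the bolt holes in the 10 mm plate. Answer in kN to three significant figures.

452 kN

Per bolt r_n = 1.2 l_c t F_u ≤ 2.4 d t F_u; upper limit = 2.4 × 24 × 10 × 410 / 1000 = 236.2 kN.
Edge bolt: l_c = 40 − 27/2 = 26.5 mm → 1.2 × 26.5 × 10 × 410 / 1000 = 130.4 → r_n = 130.4 kN.
Interior bolts: l_c = 75 − 27 = 48 mm → 1.2 × 48 × 10 × 410 / 1000 = 236.2 → r_n = 236.2 kN.
R_n = 1 × 130.4 + 2 × 236.2 = 602.7 kN.
Design strength φR_n = 0.75 × 602.7 = 452 kN.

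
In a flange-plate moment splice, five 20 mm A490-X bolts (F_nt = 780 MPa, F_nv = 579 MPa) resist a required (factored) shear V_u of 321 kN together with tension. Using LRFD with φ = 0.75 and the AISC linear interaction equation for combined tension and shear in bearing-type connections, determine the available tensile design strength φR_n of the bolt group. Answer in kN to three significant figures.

762 kN

A_b = π·20²/4 = 314.2 mm²; f_rv = 321 × 1000 / (5 × 314.2) = 204.4 MPa.
F'_nt = 1.3 F_nt − (F_nt / φF_nv) f_rv = 1.3·780 − (780/(0.75·579))·204.4 = 646.9 MPa, capped at F_nt → F'_nt = 646.9 MPa.
R_n = F'_nt · A_b · n = 646.9 × 314.2 × 5 / 1000 = 1016 kN.
Design strength φR_n = 0.75 × 1016 = 762 kN.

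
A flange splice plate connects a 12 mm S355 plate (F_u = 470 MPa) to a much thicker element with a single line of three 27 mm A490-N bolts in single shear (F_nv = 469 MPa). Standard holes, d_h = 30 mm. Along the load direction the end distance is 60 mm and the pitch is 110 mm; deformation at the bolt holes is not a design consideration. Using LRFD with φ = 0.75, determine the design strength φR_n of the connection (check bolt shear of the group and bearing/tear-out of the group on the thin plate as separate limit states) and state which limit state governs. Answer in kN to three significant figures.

604 kN (bolt shear governs)

Bolt shear: A_b = π·27²/4 = 572.6 mm²; R_n = 469 × 572.6 × 3 × 1 / 1000 = 805.6 kN → 0.75 × 805.6 = 604 kN.
Bearing (1.5 l_c t F_u ≤ 3.0 d t F_u): upper limit = 3.0·27·12·470 / 1000 = 456.8 kN.
  Edge l_c = 60 − 30/2 = 45 → r_n = 380.7 kN; interior l_c = 110 − 30 = 80 → r_n = 456.8 kN.
  R_n,bearing = 1·380.7 + 2·456.8 = 1294 kN → 0.75 × 1294 = 971 kN.
Bolt shear governs: 604 kN.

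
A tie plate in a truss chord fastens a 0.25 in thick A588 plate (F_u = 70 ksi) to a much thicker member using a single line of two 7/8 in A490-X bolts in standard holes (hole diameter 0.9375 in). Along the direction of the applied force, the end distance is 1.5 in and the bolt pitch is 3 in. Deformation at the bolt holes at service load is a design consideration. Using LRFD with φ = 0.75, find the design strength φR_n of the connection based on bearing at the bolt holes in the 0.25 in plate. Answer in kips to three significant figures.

Per bolt r_n = 1.2 l_c t F_u ≤ 2.4 d t F_u; upper limit = 2.4 × 0.875 × 0.25 × 70 = 36.75 kips.
Edge bolt: l_c = 1.5 − 0.9375/2 = 1.031 in → 1.2 × 1.031 × 0.25 × 70 = 21.66 → r_n = 21.66 kips.
Interior bolts: l_c = 3 − 0.9375 = 2.062 in → 1.2 × 2.062 × 0.25 × 70 = 43.31 → r_n = 36.75 kips.
R_n = 1 × 21.66 + 1 × 36.75 = 58.41 kips.
Design strength φR_n = 0.75 × 58.41 = 43.8 kips.

43.8 kips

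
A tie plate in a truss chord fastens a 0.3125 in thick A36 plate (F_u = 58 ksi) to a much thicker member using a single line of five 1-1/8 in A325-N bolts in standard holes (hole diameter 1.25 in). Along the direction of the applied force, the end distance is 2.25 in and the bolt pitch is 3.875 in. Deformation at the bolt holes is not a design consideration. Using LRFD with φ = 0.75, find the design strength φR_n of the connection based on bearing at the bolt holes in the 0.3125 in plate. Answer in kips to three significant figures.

Per bolt r_n = 1.5 l_c t F_u ≤ 3.0 d t F_u; upper limit = 3.0 × 1.125 × 0.3125 × 58 = 61.17 kips.
Edge bolt: l_c = 2.25 − 1.25/2 = 1.625 in → 1.5 × 1.625 × 0.3125 × 58 = 44.18 → r_n = 44.18 kips.
Interior bolts: l_c = 3.875 − 1.25 = 2.625 in → 1.5 × 2.625 × 0.3125 × 58 = 71.37 → r_n = 61.17 kips.
R_n = 1 × 44.18 + 4 × 61.17 = 288.9 kips.
Design strength φR_n = 0.75 × 288.9 = 217 kips.

217 kips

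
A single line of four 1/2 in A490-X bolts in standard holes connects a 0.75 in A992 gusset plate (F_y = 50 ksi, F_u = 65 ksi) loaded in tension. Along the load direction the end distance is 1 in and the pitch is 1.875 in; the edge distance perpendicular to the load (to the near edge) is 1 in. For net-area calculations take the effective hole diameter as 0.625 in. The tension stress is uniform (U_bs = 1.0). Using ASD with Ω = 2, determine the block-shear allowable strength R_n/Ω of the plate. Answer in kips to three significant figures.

81.7 kips

Shear plane L_v = 1 + 3·1.875 = 6.625 in; A_gv = 6.625 × 0.75 = 4.969 in².
A_nv = (6.625 − 3.5·0.625) × 0.75 = 3.328 in².
A_nt = (1 − 0.5·0.625) × 0.75 = 0.5156 in².
0.6 F_u A_nv = 129.8 kips; 0.6 F_y A_gv = 149.1 kips → shear rupture governs the shear term.
R_n = 129.8 + 1.0 × 65 × 0.5156 = 163.3 kips.
Allowable strength R_n/Ω = 163.3 / 2 = 81.7 kips.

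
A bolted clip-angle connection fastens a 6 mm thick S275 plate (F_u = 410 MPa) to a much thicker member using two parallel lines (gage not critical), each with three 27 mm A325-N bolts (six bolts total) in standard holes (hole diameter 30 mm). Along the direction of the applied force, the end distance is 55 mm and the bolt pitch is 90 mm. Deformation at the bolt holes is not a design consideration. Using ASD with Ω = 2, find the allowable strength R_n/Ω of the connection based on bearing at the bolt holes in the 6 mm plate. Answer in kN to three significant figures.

546 kN

Per bolt r_n = 1.5 l_c t F_u ≤ 3.0 d t F_u; upper limit = 3.0 × 27 × 6 × 410 / 1000 = 199.3 kN.
Edge bolt: l_c = 55 − 30/2 = 40 mm → 1.5 × 40 × 6 × 410 / 1000 = 147.6 → r_n = 147.6 kN.
Interior bolts: l_c = 90 − 30 = 60 mm → 1.5 × 60 × 6 × 410 / 1000 = 221.4 → r_n = 199.3 kN.
R_n = 2 × 147.6 + 4 × 199.3 = 1092 kN.
Allowable strength R_n/Ω = 1092 / 2 = 546 kN.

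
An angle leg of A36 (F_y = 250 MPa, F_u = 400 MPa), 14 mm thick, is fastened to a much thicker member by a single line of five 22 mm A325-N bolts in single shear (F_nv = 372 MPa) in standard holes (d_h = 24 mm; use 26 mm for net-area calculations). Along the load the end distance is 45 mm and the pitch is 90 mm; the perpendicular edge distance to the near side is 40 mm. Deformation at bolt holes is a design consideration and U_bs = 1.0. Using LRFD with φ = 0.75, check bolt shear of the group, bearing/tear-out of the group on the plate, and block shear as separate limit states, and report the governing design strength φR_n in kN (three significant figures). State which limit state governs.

530 kN (bolt shear governs)

Bolt shear: A_b = π·22²/4 = 380.1 mm²; R_n = 372 × 380.1 × 5 × 1 / 1000 = 707 kN → 0.75 × 707 = 530 kN.
Bearing: edge l_c = 33, r_n = 221.8 kN; interior l_c = 66, r_n = 295.7 kN; R_n = 221.8 + 4·295.7 = 1404 kN → 1050 kN.
Block shear: A_gv = 5670, A_nv = 4032, A_nt = 378 mm²; R_n = min(0.6F_uA_nv, 0.6F_yA_gv) + U_bs·F_u·A_nt = 1002 kN → 751 kN.
Bolt shear governs: 530 kN.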